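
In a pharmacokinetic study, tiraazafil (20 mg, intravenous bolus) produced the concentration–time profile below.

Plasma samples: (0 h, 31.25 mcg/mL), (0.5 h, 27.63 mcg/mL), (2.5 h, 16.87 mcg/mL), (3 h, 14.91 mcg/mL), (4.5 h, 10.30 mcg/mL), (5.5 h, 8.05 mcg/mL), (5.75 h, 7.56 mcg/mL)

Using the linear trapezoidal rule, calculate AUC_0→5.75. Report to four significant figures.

Trapezoidal AUC_0→5.75:
  [0→0.5]: (31.25+27.63)/2 × 0.5 = 14.72
  [0.5→2.5]: (27.63+16.87)/2 × 2 = 44.5
  [2.5→3]: (16.87+14.91)/2 × 0.5 = 7.945
  [3→4.5]: (14.91+10.30)/2 × 1.5 = 18.9075
  [4.5→5.5]: (10.30+8.05)/2 × 1 = 9.175
  [5.5→5.75]: (8.05+7.56)/2 × 0.25 = 1.95125
  Sum = 97.19875 mcg/mL·h

AUC = 97.20 mcg/mL·h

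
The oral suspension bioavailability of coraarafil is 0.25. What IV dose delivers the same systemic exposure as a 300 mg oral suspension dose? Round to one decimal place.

D_iv = 75.0 mg

Systemic exposure from an extravascular dose = F × D_ev, so the equivalent IV dose is F × D_ev.
D_iv = F × D_ev = 0.25 × 300 = 75 mg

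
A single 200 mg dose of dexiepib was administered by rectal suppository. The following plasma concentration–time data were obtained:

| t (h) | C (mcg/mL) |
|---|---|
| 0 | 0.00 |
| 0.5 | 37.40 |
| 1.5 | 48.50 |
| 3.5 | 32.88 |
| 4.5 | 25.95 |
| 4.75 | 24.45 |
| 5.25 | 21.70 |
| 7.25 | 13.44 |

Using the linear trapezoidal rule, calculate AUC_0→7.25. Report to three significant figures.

Trapezoidal AUC_0→7.25:
  [0→0.5]: (0.00+37.40)/2 × 0.5 = 9.35
  [0.5→1.5]: (37.40+48.50)/2 × 1 = 42.95
  [1.5→3.5]: (48.50+32.88)/2 × 2 = 81.38
  [3.5→4.5]: (32.88+25.95)/2 × 1 = 29.415
  [4.5→4.75]: (25.95+24.45)/2 × 0.25 = 6.3
  [4.75→5.25]: (24.45+21.70)/2 × 0.5 = 11.5375
  [5.25→7.25]: (21.70+13.44)/2 × 2 = 35.14
  Sum = 216.0725 mcg/mL·h

AUC = 216 mcg/mL·h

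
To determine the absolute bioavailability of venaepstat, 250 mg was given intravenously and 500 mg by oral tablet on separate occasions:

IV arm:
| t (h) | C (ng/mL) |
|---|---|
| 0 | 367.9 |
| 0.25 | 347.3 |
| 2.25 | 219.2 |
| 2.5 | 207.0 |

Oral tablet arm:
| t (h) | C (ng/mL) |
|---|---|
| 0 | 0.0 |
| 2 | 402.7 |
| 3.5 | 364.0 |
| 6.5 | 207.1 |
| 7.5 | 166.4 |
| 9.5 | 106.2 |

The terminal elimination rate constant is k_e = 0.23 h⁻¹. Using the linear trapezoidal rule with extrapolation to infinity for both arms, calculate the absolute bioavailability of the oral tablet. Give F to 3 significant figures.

F = 0.856

Trapezoidal AUC_0→2.5 (IV):
  [0→0.25]: (367.9+347.3)/2 × 0.25 = 89.4
  [0.25→2.25]: (347.3+219.2)/2 × 2 = 566.5
  [2.25→2.5]: (219.2+207.0)/2 × 0.25 = 53.275
  Sum = 709.175 ng/mL·h
IV tail: 207.0/0.23 = 900.000; AUC_iv,0→∞ = 709.175 + 900.000 = 1609.175 ng/mL·h
Trapezoidal AUC_0→9.5 (oral tablet):
  [0→2]: (0.0+402.7)/2 × 2 = 402.7
  [2→3.5]: (402.7+364.0)/2 × 1.5 = 575.025
  [3.5→6.5]: (364.0+207.1)/2 × 3 = 856.65
  [6.5→7.5]: (207.1+166.4)/2 × 1 = 186.75
  [7.5→9.5]: (166.4+106.2)/2 × 2 = 272.6
  Sum = 2293.725 ng/mL·h
oral tablet tail: 106.2/0.23 = 461.739; AUC_ev,0→∞ = 2293.725 + 461.739 = 2755.464 ng/mL·h
F = (AUC_ev/D_ev)/(AUC_iv/D_iv) = (2755.464/500)/(1609.175/250) = 5.510928/6.4367 = 0.8562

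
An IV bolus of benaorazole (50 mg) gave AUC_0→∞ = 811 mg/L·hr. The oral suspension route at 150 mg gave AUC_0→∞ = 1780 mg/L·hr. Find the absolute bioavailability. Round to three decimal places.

F = 0.732

F = (AUC_ev / D_ev) / (AUC_iv / D_iv)
  = (1780/150) / (811/50)
  = 11.8667 / 16.22 = 0.7316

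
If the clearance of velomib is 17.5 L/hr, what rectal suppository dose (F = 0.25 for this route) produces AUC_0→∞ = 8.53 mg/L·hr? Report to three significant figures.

Dose = 597 mg

Dose = CL × AUC_0→∞ / F
     = 17.5 × 8.53 / 0.25 = 597.1 mg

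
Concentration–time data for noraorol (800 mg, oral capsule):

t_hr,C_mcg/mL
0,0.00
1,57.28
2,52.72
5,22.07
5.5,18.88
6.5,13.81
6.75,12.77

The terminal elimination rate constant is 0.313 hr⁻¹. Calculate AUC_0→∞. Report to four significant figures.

AUC = 266.5 mcg/mL·hr

Trapezoidal AUC_0→6.75:
  [0→1]: (0.00+57.28)/2 × 1 = 28.64
  [1→2]: (57.28+52.72)/2 × 1 = 55.0
  [2→5]: (52.72+22.07)/2 × 3 = 112.185
  [5→5.5]: (22.07+18.88)/2 × 0.5 = 10.2375
  [5.5→6.5]: (18.88+13.81)/2 × 1 = 16.345
  [6.5→6.75]: (13.81+12.77)/2 × 0.25 = 3.3225
  Sum = 225.73 mcg/mL·hr
Extrapolated tail: C_last / k_e = 12.77 / 0.313 = 40.799
AUC_0→∞ = 225.73 + 40.799 = 266.529 mcg/mL·hr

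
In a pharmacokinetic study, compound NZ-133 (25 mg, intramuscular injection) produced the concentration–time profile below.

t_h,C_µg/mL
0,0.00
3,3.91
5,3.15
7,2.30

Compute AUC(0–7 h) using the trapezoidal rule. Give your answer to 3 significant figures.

AUC = 18.4 µg/mL·h

Trapezoidal AUC_0→7:
  [0→3]: (0.00+3.91)/2 × 3 = 5.865
  [3→5]: (3.91+3.15)/2 × 2 = 7.06
  [5→7]: (3.15+2.30)/2 × 2 = 5.45
  Sum = 18.375 µg/mL·h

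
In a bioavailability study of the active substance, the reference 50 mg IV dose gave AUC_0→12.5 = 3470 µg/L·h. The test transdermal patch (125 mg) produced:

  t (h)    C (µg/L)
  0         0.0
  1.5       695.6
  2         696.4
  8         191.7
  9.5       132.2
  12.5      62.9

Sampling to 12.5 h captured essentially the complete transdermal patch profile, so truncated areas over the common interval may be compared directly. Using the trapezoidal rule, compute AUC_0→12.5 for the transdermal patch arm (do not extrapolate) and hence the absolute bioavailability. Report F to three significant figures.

Trapezoidal AUC_0→12.5 (transdermal patch):
  [0→1.5]: (0.0+695.6)/2 × 1.5 = 521.7
  [1.5→2]: (695.6+696.4)/2 × 0.5 = 348.0
  [2→8]: (696.4+191.7)/2 × 6 = 2664.3
  [8→9.5]: (191.7+132.2)/2 × 1.5 = 242.925
  [9.5→12.5]: (132.2+62.9)/2 × 3 = 292.65
  Sum = 4069.575 µg/L·h
F = (AUC_ev/D_ev)/(AUC_iv/D_iv) = (4069.575/125)/(3470/50) = 32.5566/69.4 = 0.4691

F = 0.469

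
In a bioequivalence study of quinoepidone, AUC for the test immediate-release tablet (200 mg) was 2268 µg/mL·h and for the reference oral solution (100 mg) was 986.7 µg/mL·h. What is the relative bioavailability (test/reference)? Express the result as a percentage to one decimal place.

F_rel = (AUC_test/D_test) / (AUC_ref/D_ref)
      = (2268/200) / (986.7/100)
      = 11.34 / 9.867 = 1.1493 = 114.93%

F_rel = 114.9%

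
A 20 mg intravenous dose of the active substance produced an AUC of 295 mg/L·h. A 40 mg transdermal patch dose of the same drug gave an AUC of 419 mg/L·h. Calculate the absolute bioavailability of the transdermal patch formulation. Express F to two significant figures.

F = 0.71

F = (AUC_ev / D_ev) / (AUC_iv / D_iv)
  = (419/40) / (295/20)
  = 10.475 / 14.75 = 0.7102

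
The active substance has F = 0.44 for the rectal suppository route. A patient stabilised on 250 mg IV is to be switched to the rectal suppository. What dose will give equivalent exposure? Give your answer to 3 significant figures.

D_rectal = 568 mg

For equal systemic exposure: F × D_ev = D_iv
D_ev = D_iv / F = 250 / 0.44 = 568.182 mg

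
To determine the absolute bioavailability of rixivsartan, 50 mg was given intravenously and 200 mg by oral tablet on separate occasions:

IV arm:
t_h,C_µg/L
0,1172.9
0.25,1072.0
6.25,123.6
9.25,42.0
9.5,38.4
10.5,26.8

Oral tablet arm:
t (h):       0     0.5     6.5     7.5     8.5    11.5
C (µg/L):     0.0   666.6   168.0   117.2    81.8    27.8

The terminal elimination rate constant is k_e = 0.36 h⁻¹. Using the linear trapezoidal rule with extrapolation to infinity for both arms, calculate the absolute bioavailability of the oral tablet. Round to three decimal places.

F = 0.186

Trapezoidal AUC_0→10.5 (IV):
  [0→0.25]: (1172.9+1072.0)/2 × 0.25 = 280.6125
  [0.25→6.25]: (1072.0+123.6)/2 × 6 = 3586.8
  [6.25→9.25]: (123.6+42.0)/2 × 3 = 248.4
  [9.25→9.5]: (42.0+38.4)/2 × 0.25 = 10.05
  [9.5→10.5]: (38.4+26.8)/2 × 1 = 32.6
  Sum = 4158.4625 µg/L·h
IV tail: 26.8/0.36 = 74.444; AUC_iv,0→∞ = 4158.4625 + 74.444 = 4232.9065 µg/L·h
Trapezoidal AUC_0→11.5 (oral tablet):
  [0→0.5]: (0.0+666.6)/2 × 0.5 = 166.65
  [0.5→6.5]: (666.6+168.0)/2 × 6 = 2503.8
  [6.5→7.5]: (168.0+117.2)/2 × 1 = 142.6
  [7.5→8.5]: (117.2+81.8)/2 × 1 = 99.5
  [8.5→11.5]: (81.8+27.8)/2 × 3 = 164.4
  Sum = 3076.95 µg/L·h
oral tablet tail: 27.8/0.36 = 77.222; AUC_ev,0→∞ = 3076.95 + 77.222 = 3154.172 µg/L·h
F = (AUC_ev/D_ev)/(AUC_iv/D_iv) = (3154.172/200)/(4232.9065/50) = 15.77086/84.65813 = 0.1863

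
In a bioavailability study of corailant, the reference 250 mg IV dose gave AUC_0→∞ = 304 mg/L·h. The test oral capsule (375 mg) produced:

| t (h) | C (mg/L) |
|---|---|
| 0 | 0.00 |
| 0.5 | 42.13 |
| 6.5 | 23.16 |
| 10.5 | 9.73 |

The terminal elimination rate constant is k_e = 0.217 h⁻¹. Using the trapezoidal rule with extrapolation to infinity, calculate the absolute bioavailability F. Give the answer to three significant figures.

Trapezoidal AUC_0→10.5 (oral capsule):
  [0→0.5]: (0.00+42.13)/2 × 0.5 = 10.5325
  [0.5→6.5]: (42.13+23.16)/2 × 6 = 195.87
  [6.5→10.5]: (23.16+9.73)/2 × 4 = 65.78
  Sum = 272.1825 mg/L·h
Tail: C_last/k_e = 9.73/0.217 = 44.839
AUC_0→∞ (oral capsule) = 272.1825 + 44.839 = 317.0215 mg/L·h
F = (AUC_ev/D_ev)/(AUC_iv/D_iv) = (317.0215/375)/(304/250) = 0.845391/1.216 = 0.6952

F = 0.695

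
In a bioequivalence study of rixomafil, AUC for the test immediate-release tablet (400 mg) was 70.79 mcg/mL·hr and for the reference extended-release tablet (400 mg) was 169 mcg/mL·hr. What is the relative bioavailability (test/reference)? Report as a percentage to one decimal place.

F_rel = 41.9%

F_rel = (AUC_test/D_test) / (AUC_ref/D_ref)
      = (70.79/400) / (169/400)
      = 0.176975 / 0.4225 = 0.4189 = 41.89%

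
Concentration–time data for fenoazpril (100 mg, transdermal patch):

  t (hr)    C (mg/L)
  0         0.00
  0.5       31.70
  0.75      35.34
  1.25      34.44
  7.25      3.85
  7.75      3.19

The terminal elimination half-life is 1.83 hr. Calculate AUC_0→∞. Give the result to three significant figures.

Trapezoidal AUC_0→7.75:
  [0→0.5]: (0.00+31.70)/2 × 0.5 = 7.925
  [0.5→0.75]: (31.70+35.34)/2 × 0.25 = 8.38
  [0.75→1.25]: (35.34+34.44)/2 × 0.5 = 17.445
  [1.25→7.25]: (34.44+3.85)/2 × 6 = 114.87
  [7.25→7.75]: (3.85+3.19)/2 × 0.5 = 1.76
  Sum = 150.38 mg/L·hr
k_e = ln2 / t½ = 0.693147 / 1.83 = 0.3788 hr^-1
Extrapolated tail: C_last / k_e = 3.19 / 0.3788 = 8.421
AUC_0→∞ = 150.38 + 8.421 = 158.801 mg/L·hr

AUC = 159 mg/L·hr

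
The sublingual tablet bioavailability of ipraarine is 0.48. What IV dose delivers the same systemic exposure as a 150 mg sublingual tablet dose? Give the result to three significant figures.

Systemic exposure from an extravascular dose = F × D_ev, so the equivalent IV dose is F × D_ev.
D_iv = F × D_ev = 0.48 × 150 = 72 mg

D_iv = 72.0 mg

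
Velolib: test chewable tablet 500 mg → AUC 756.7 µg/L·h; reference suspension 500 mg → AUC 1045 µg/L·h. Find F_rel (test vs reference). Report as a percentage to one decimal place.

F_rel = (AUC_test/D_test) / (AUC_ref/D_ref)
      = (756.7/500) / (1045/500)
      = 1.5134 / 2.09 = 0.7241 = 72.41%

F_rel = 72.4%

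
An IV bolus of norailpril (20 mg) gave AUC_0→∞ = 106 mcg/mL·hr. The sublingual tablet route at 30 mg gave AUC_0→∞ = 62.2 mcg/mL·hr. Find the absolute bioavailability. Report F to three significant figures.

F = (AUC_ev / D_ev) / (AUC_iv / D_iv)
  = (62.2/30) / (106/20)
  = 2.07333 / 5.3 = 0.3912

F = 0.391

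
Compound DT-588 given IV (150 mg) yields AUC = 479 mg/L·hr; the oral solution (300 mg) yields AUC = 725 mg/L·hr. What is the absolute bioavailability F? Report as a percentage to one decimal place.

F = 75.7%

F = (AUC_ev / D_ev) / (AUC_iv / D_iv)
  = (725/300) / (479/150)
  = 2.41667 / 3.19333 = 0.7568
  = 75.68%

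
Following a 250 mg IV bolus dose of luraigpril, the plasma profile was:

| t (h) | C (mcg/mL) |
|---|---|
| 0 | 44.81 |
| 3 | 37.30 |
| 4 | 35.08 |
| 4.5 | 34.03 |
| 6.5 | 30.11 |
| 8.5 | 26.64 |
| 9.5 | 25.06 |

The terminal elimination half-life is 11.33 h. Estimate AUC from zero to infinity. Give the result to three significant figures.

Trapezoidal AUC_0→9.5:
  [0→3]: (44.81+37.30)/2 × 3 = 123.165
  [3→4]: (37.30+35.08)/2 × 1 = 36.19
  [4→4.5]: (35.08+34.03)/2 × 0.5 = 17.2775
  [4.5→6.5]: (34.03+30.11)/2 × 2 = 64.14
  [6.5→8.5]: (30.11+26.64)/2 × 2 = 56.75
  [8.5→9.5]: (26.64+25.06)/2 × 1 = 25.85
  Sum = 323.3725 mcg/mL·h
k_e = ln2 / t½ = 0.693147 / 11.33 = 0.0612 h^-1
Extrapolated tail: C_last / k_e = 25.06 / 0.0612 = 409.477
AUC_0→∞ = 323.3725 + 409.477 = 732.8495 mcg/mL·h

AUC = 733 mcg/mL·h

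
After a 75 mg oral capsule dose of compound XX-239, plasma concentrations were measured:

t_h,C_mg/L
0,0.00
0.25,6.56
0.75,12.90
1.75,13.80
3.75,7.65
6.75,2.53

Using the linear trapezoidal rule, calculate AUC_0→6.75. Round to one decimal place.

Trapezoidal AUC_0→6.75:
  [0→0.25]: (0.00+6.56)/2 × 0.25 = 0.82
  [0.25→0.75]: (6.56+12.90)/2 × 0.5 = 4.865
  [0.75→1.75]: (12.90+13.80)/2 × 1 = 13.35
  [1.75→3.75]: (13.80+7.65)/2 × 2 = 21.45
  [3.75→6.75]: (7.65+2.53)/2 × 3 = 15.27
  Sum = 55.755 mg/L·h

AUC = 55.8 mg/L·h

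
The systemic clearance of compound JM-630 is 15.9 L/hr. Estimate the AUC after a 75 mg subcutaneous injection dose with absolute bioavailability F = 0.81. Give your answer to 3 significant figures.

AUC = 3.82 mg/L·hr

AUC_0→∞ = F × Dose / CL
        = 0.81 × 75 / 15.9 = 3.82075 mg/L·hr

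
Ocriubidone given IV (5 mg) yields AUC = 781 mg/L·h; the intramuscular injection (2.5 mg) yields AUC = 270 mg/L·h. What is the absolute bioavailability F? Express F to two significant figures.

F = (AUC_ev / D_ev) / (AUC_iv / D_iv)
  = (270/2.5) / (781/5)
  = 108 / 156.2 = 0.6914

F = 0.69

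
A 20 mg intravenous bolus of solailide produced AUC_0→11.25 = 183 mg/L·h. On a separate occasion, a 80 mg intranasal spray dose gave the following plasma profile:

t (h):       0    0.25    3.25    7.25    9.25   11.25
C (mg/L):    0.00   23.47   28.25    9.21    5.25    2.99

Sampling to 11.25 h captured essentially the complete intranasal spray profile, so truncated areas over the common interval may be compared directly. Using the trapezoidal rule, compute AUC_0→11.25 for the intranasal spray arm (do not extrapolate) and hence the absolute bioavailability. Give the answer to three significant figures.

Trapezoidal AUC_0→11.25 (intranasal spray):
  [0→0.25]: (0.00+23.47)/2 × 0.25 = 2.93375
  [0.25→3.25]: (23.47+28.25)/2 × 3 = 77.58
  [3.25→7.25]: (28.25+9.21)/2 × 4 = 74.92
  [7.25→9.25]: (9.21+5.25)/2 × 2 = 14.46
  [9.25→11.25]: (5.25+2.99)/2 × 2 = 8.24
  Sum = 178.13375 mg/L·h
F = (AUC_ev/D_ev)/(AUC_iv/D_iv) = (178.13375/80)/(183/20) = 2.22667/9.15 = 0.2434

F = 0.243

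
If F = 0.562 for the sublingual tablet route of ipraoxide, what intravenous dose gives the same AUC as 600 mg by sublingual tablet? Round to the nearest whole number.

D_iv = 337 mg

Systemic exposure from an extravascular dose = F × D_ev, so the equivalent IV dose is F × D_ev.
D_iv = F × D_ev = 0.562 × 600 = 337.2 mg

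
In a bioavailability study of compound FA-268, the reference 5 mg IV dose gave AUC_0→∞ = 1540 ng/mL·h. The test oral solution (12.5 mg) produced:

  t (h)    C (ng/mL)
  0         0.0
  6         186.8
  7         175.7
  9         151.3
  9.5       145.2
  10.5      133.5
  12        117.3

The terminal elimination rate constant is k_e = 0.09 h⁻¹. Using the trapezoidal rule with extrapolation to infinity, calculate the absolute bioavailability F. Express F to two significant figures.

F = 0.72

Trapezoidal AUC_0→12 (oral solution):
  [0→6]: (0.0+186.8)/2 × 6 = 560.4
  [6→7]: (186.8+175.7)/2 × 1 = 181.25
  [7→9]: (175.7+151.3)/2 × 2 = 327.0
  [9→9.5]: (151.3+145.2)/2 × 0.5 = 74.125
  [9.5→10.5]: (145.2+133.5)/2 × 1 = 139.35
  [10.5→12]: (133.5+117.3)/2 × 1.5 = 188.1
  Sum = 1470.225 ng/mL·h
Tail: C_last/k_e = 117.3/0.09 = 1303.333
AUC_0→∞ (oral solution) = 1470.225 + 1303.333 = 2773.558 ng/mL·h
F = (AUC_ev/D_ev)/(AUC_iv/D_iv) = (2773.558/12.5)/(1540/5) = 221.88464/308 = 0.7204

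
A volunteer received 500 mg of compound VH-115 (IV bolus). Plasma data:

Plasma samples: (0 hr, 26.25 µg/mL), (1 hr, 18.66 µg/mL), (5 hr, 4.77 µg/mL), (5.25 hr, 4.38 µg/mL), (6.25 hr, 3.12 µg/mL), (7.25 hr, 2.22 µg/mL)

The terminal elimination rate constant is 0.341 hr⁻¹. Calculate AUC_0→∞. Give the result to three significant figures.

AUC = 83.4 µg/mL·hr

Trapezoidal AUC_0→7.25:
  [0→1]: (26.25+18.66)/2 × 1 = 22.455
  [1→5]: (18.66+4.77)/2 × 4 = 46.86
  [5→5.25]: (4.77+4.38)/2 × 0.25 = 1.14375
  [5.25→6.25]: (4.38+3.12)/2 × 1 = 3.75
  [6.25→7.25]: (3.12+2.22)/2 × 1 = 2.67
  Sum = 76.87875 µg/mL·hr
Extrapolated tail: C_last / k_e = 2.22 / 0.341 = 6.510
AUC_0→∞ = 76.87875 + 6.510 = 83.38875 µg/mL·hr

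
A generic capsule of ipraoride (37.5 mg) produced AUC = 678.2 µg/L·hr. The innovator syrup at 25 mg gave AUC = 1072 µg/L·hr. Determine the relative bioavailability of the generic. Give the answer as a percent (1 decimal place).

F_rel = 42.2%

F_rel = (AUC_test/D_test) / (AUC_ref/D_ref)
      = (678.2/37.5) / (1072/25)
      = 18.0853 / 42.88 = 0.4218 = 42.18%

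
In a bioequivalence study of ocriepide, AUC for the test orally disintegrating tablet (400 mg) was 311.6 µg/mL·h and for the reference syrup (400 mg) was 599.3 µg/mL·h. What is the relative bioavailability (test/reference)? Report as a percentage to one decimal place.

F_rel = (AUC_test/D_test) / (AUC_ref/D_ref)
      = (311.6/400) / (599.3/400)
      = 0.779 / 1.49825 = 0.5199 = 51.99%

F_rel = 52.0%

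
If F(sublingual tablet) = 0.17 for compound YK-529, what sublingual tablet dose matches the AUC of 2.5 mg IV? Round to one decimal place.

For equal systemic exposure: F × D_ev = D_iv
D_ev = D_iv / F = 2.5 / 0.17 = 14.7059 mg

D_sublingual = 14.7 mg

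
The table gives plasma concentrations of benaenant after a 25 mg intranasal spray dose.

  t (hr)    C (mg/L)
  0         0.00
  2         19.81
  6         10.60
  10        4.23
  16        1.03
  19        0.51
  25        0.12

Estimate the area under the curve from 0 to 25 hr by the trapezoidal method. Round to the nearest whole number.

AUC = 130 mg/L·hr

Trapezoidal AUC_0→25:
  [0→2]: (0.00+19.81)/2 × 2 = 19.81
  [2→6]: (19.81+10.60)/2 × 4 = 60.82
  [6→10]: (10.60+4.23)/2 × 4 = 29.66
  [10→16]: (4.23+1.03)/2 × 6 = 15.78
  [16→19]: (1.03+0.51)/2 × 3 = 2.31
  [19→25]: (0.51+0.12)/2 × 6 = 1.89
  Sum = 130.27 mg/L·hr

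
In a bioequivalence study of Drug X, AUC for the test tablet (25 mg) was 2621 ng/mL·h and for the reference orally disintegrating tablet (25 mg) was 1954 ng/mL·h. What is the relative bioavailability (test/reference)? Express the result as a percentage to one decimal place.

F_rel = 134.1%

F_rel = (AUC_test/D_test) / (AUC_ref/D_ref)
      = (2621/25) / (1954/25)
      = 104.84 / 78.16 = 1.3414 = 134.14%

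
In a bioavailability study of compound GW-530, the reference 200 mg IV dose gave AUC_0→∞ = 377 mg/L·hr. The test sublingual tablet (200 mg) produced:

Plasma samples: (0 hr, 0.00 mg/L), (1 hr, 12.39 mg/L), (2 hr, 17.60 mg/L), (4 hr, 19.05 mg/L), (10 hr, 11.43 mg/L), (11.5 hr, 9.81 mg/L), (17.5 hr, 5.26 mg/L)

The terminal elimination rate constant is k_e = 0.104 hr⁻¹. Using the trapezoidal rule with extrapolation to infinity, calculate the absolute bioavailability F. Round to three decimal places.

F = 0.692

Trapezoidal AUC_0→17.5 (sublingual tablet):
  [0→1]: (0.00+12.39)/2 × 1 = 6.195
  [1→2]: (12.39+17.60)/2 × 1 = 14.995
  [2→4]: (17.60+19.05)/2 × 2 = 36.65
  [4→10]: (19.05+11.43)/2 × 6 = 91.44
  [10→11.5]: (11.43+9.81)/2 × 1.5 = 15.93
  [11.5→17.5]: (9.81+5.26)/2 × 6 = 45.21
  Sum = 210.42 mg/L·hr
Tail: C_last/k_e = 5.26/0.104 = 50.577
AUC_0→∞ (sublingual tablet) = 210.42 + 50.577 = 260.997 mg/L·hr
F = (AUC_ev/D_ev)/(AUC_iv/D_iv) = (260.997/200)/(377/200) = 1.304985/1.885 = 0.6923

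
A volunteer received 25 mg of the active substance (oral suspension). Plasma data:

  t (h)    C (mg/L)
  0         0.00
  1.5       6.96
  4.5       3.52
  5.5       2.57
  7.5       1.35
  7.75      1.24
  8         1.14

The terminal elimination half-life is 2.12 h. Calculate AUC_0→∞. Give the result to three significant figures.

AUC = 32.0 mg/L·h

Trapezoidal AUC_0→8:
  [0→1.5]: (0.00+6.96)/2 × 1.5 = 5.22
  [1.5→4.5]: (6.96+3.52)/2 × 3 = 15.72
  [4.5→5.5]: (3.52+2.57)/2 × 1 = 3.045
  [5.5→7.5]: (2.57+1.35)/2 × 2 = 3.92
  [7.5→7.75]: (1.35+1.24)/2 × 0.25 = 0.32375
  [7.75→8]: (1.24+1.14)/2 × 0.25 = 0.2975
  Sum = 28.52625 mg/L·h
k_e = ln2 / t½ = 0.693147 / 2.12 = 0.3270 h^-1
Extrapolated tail: C_last / k_e = 1.14 / 0.327 = 3.486
AUC_0→∞ = 28.52625 + 3.486 = 32.01225 mg/L·h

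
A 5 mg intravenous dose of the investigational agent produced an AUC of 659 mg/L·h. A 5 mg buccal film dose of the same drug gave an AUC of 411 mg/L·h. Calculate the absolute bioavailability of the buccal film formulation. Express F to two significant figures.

F = 0.62

F = (AUC_ev / D_ev) / (AUC_iv / D_iv)
  = (411/5) / (659/5)
  = 82.2 / 131.8 = 0.6237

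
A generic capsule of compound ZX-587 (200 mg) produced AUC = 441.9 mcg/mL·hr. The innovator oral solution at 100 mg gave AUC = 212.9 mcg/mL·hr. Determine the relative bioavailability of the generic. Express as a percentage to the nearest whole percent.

F_rel = (AUC_test/D_test) / (AUC_ref/D_ref)
      = (441.9/200) / (212.9/100)
      = 2.2095 / 2.129 = 1.0378 = 103.78%

F_rel = 104%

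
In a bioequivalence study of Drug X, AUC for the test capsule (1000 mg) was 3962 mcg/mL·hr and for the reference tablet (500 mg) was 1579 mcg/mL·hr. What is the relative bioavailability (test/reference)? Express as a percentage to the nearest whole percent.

F_rel = 125%

F_rel = (AUC_test/D_test) / (AUC_ref/D_ref)
      = (3962/1000) / (1579/500)
      = 3.962 / 3.158 = 1.2546 = 125.46%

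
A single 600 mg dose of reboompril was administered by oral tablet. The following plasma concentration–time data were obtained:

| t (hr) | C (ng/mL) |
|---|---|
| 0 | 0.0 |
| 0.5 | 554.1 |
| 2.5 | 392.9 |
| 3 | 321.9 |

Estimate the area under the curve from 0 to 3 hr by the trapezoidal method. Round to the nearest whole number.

Trapezoidal AUC_0→3:
  [0→0.5]: (0.0+554.1)/2 × 0.5 = 138.525
  [0.5→2.5]: (554.1+392.9)/2 × 2 = 947.0
  [2.5→3]: (392.9+321.9)/2 × 0.5 = 178.7
  Sum = 1264.225 ng/mL·hr

AUC = 1264 ng/mL·hr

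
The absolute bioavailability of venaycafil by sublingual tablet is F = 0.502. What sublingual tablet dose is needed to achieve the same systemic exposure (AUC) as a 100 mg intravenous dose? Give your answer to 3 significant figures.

D_sublingual = 199 mg

For equal systemic exposure: F × D_ev = D_iv
D_ev = D_iv / F = 100 / 0.502 = 199.203 mg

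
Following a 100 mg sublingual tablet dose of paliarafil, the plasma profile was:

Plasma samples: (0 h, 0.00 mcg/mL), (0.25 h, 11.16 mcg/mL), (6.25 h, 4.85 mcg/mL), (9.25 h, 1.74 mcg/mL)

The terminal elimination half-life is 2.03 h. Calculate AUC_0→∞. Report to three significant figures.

Trapezoidal AUC_0→9.25:
  [0→0.25]: (0.00+11.16)/2 × 0.25 = 1.395
  [0.25→6.25]: (11.16+4.85)/2 × 6 = 48.03
  [6.25→9.25]: (4.85+1.74)/2 × 3 = 9.885
  Sum = 59.31 mcg/mL·h
k_e = ln2 / t½ = 0.693147 / 2.03 = 0.3415 h^-1
Extrapolated tail: C_last / k_e = 1.74 / 0.3415 = 5.095
AUC_0→∞ = 59.31 + 5.095 = 64.405 mcg/mL·h

AUC = 64.4 mcg/mL·h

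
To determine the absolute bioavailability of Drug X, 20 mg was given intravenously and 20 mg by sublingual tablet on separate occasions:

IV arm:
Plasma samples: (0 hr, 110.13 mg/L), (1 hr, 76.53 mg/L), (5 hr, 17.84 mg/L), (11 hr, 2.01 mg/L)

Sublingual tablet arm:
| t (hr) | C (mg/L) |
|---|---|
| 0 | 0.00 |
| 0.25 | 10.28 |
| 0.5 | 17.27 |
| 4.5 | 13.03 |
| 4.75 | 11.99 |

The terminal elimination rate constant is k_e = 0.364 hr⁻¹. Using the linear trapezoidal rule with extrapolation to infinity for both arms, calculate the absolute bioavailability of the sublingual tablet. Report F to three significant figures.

Trapezoidal AUC_0→11 (IV):
  [0→1]: (110.13+76.53)/2 × 1 = 93.33
  [1→5]: (76.53+17.84)/2 × 4 = 188.74
  [5→11]: (17.84+2.01)/2 × 6 = 59.55
  Sum = 341.62 mg/L·hr
IV tail: 2.01/0.364 = 5.522; AUC_iv,0→∞ = 341.62 + 5.522 = 347.142 mg/L·hr
Trapezoidal AUC_0→4.75 (sublingual tablet):
  [0→0.25]: (0.00+10.28)/2 × 0.25 = 1.285
  [0.25→0.5]: (10.28+17.27)/2 × 0.25 = 3.44375
  [0.5→4.5]: (17.27+13.03)/2 × 4 = 60.6
  [4.5→4.75]: (13.03+11.99)/2 × 0.25 = 3.1275
  Sum = 68.45625 mg/L·hr
sublingual tablet tail: 11.99/0.364 = 32.940; AUC_ev,0→∞ = 68.45625 + 32.940 = 101.39625 mg/L·hr
F = (AUC_ev/D_ev)/(AUC_iv/D_iv) = (101.39625/20)/(347.142/20) = 5.0698125/17.3571 = 0.2921

F = 0.292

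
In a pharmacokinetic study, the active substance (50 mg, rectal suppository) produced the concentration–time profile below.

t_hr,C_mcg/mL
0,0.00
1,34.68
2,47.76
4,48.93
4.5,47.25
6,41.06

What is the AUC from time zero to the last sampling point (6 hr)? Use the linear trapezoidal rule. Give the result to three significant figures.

Trapezoidal AUC_0→6:
  [0→1]: (0.00+34.68)/2 × 1 = 17.34
  [1→2]: (34.68+47.76)/2 × 1 = 41.22
  [2→4]: (47.76+48.93)/2 × 2 = 96.69
  [4→4.5]: (48.93+47.25)/2 × 0.5 = 24.045
  [4.5→6]: (47.25+41.06)/2 × 1.5 = 66.2325
  Sum = 245.5275 mcg/mL·hr

AUC = 246 mcg/mL·hr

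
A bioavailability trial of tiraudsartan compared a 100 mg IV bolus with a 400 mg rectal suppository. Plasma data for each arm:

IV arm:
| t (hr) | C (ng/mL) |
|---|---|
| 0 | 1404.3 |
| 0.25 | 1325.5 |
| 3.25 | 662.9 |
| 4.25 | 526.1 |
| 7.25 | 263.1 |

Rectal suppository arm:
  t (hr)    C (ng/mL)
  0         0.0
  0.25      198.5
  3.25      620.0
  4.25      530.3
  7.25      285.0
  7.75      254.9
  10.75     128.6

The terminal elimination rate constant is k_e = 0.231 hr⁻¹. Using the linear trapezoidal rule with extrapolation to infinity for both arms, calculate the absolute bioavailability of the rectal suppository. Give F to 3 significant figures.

F = 0.173

Trapezoidal AUC_0→7.25 (IV):
  [0→0.25]: (1404.3+1325.5)/2 × 0.25 = 341.225
  [0.25→3.25]: (1325.5+662.9)/2 × 3 = 2982.6
  [3.25→4.25]: (662.9+526.1)/2 × 1 = 594.5
  [4.25→7.25]: (526.1+263.1)/2 × 3 = 1183.8
  Sum = 5102.125 ng/mL·hr
IV tail: 263.1/0.231 = 1138.961; AUC_iv,0→∞ = 5102.125 + 1138.961 = 6241.086 ng/mL·hr
Trapezoidal AUC_0→10.75 (rectal suppository):
  [0→0.25]: (0.0+198.5)/2 × 0.25 = 24.8125
  [0.25→3.25]: (198.5+620.0)/2 × 3 = 1227.75
  [3.25→4.25]: (620.0+530.3)/2 × 1 = 575.15
  [4.25→7.25]: (530.3+285.0)/2 × 3 = 1222.95
  [7.25→7.75]: (285.0+254.9)/2 × 0.5 = 134.975
  [7.75→10.75]: (254.9+128.6)/2 × 3 = 575.25
  Sum = 3760.8875 ng/mL·hr
rectal suppository tail: 128.6/0.231 = 556.710; AUC_ev,0→∞ = 3760.8875 + 556.710 = 4317.5975 ng/mL·hr
F = (AUC_ev/D_ev)/(AUC_iv/D_iv) = (4317.5975/400)/(6241.086/100) = 10.794/62.41086 = 0.1730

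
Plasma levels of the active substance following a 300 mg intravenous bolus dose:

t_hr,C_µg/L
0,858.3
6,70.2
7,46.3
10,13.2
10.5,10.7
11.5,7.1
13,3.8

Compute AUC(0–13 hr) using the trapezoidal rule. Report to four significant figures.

AUC = 2956 µg/L·hr

Trapezoidal AUC_0→13:
  [0→6]: (858.3+70.2)/2 × 6 = 2785.5
  [6→7]: (70.2+46.3)/2 × 1 = 58.25
  [7→10]: (46.3+13.2)/2 × 3 = 89.25
  [10→10.5]: (13.2+10.7)/2 × 0.5 = 5.975
  [10.5→11.5]: (10.7+7.1)/2 × 1 = 8.9
  [11.5→13]: (7.1+3.8)/2 × 1.5 = 8.175
  Sum = 2956.05 µg/L·hr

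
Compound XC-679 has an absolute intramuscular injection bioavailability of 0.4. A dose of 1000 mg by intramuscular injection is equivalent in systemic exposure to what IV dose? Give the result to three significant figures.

Systemic exposure from an extravascular dose = F × D_ev, so the equivalent IV dose is F × D_ev.
D_iv = F × D_ev = 0.4 × 1000 = 400 mg

D_iv = 400 mg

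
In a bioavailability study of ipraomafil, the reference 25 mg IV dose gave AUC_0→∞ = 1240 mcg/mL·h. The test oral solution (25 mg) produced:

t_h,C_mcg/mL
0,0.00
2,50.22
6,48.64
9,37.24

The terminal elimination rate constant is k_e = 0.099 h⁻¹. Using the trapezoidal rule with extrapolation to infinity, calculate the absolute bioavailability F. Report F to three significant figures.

Trapezoidal AUC_0→9 (oral solution):
  [0→2]: (0.00+50.22)/2 × 2 = 50.22
  [2→6]: (50.22+48.64)/2 × 4 = 197.72
  [6→9]: (48.64+37.24)/2 × 3 = 128.82
  Sum = 376.76 mcg/mL·h
Tail: C_last/k_e = 37.24/0.099 = 376.162
AUC_0→∞ (oral solution) = 376.76 + 376.162 = 752.922 mcg/mL·h
F = (AUC_ev/D_ev)/(AUC_iv/D_iv) = (752.922/25)/(1240/25) = 30.11688/49.6 = 0.6072

F = 0.607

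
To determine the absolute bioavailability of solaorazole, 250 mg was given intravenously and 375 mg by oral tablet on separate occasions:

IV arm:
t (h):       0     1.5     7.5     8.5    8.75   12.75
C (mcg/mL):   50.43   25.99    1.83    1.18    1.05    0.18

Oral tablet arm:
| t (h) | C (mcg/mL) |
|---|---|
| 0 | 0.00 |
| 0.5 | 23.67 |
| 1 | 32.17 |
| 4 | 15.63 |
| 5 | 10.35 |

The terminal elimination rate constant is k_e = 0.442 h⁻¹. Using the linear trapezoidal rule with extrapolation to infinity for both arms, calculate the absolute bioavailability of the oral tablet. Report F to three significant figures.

Trapezoidal AUC_0→12.75 (IV):
  [0→1.5]: (50.43+25.99)/2 × 1.5 = 57.315
  [1.5→7.5]: (25.99+1.83)/2 × 6 = 83.46
  [7.5→8.5]: (1.83+1.18)/2 × 1 = 1.505
  [8.5→8.75]: (1.18+1.05)/2 × 0.25 = 0.27875
  [8.75→12.75]: (1.05+0.18)/2 × 4 = 2.46
  Sum = 145.01875 mcg/mL·h
IV tail: 0.18/0.442 = 0.407; AUC_iv,0→∞ = 145.01875 + 0.407 = 145.42575 mcg/mL·h
Trapezoidal AUC_0→5 (oral tablet):
  [0→0.5]: (0.00+23.67)/2 × 0.5 = 5.9175
  [0.5→1]: (23.67+32.17)/2 × 0.5 = 13.96
  [1→4]: (32.17+15.63)/2 × 3 = 71.7
  [4→5]: (15.63+10.35)/2 × 1 = 12.99
  Sum = 104.5675 mcg/mL·h
oral tablet tail: 10.35/0.442 = 23.416; AUC_ev,0→∞ = 104.5675 + 23.416 = 127.9835 mcg/mL·h
F = (AUC_ev/D_ev)/(AUC_iv/D_iv) = (127.9835/375)/(145.42575/250) = 0.341289/0.581703 = 0.5867

F = 0.587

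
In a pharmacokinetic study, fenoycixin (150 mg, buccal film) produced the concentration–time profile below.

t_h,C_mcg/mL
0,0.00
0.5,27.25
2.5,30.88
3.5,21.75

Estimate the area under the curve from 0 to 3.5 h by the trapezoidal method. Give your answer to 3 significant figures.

AUC = 91.3 mcg/mL·h

Trapezoidal AUC_0→3.5:
  [0→0.5]: (0.00+27.25)/2 × 0.5 = 6.8125
  [0.5→2.5]: (27.25+30.88)/2 × 2 = 58.13
  [2.5→3.5]: (30.88+21.75)/2 × 1 = 26.315
  Sum = 91.2575 mcg/mL·h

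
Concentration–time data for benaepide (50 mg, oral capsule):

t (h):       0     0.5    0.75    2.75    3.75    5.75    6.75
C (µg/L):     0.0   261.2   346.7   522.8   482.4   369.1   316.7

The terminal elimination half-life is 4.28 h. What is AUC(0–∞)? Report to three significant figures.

AUC = 4660 µg/L·h

Trapezoidal AUC_0→6.75:
  [0→0.5]: (0.0+261.2)/2 × 0.5 = 65.3
  [0.5→0.75]: (261.2+346.7)/2 × 0.25 = 75.9875
  [0.75→2.75]: (346.7+522.8)/2 × 2 = 869.5
  [2.75→3.75]: (522.8+482.4)/2 × 1 = 502.6
  [3.75→5.75]: (482.4+369.1)/2 × 2 = 851.5
  [5.75→6.75]: (369.1+316.7)/2 × 1 = 342.9
  Sum = 2707.7875 µg/L·h
k_e = ln2 / t½ = 0.693147 / 4.28 = 0.1620 h^-1
Extrapolated tail: C_last / k_e = 316.7 / 0.162 = 1954.938
AUC_0→∞ = 2707.7875 + 1954.938 = 4662.7255 µg/L·h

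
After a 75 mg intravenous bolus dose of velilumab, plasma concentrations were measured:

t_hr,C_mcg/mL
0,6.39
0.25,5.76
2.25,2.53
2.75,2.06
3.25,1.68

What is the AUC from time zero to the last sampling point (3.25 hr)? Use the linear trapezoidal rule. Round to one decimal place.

AUC = 11.9 mcg/mL·hr

Trapezoidal AUC_0→3.25:
  [0→0.25]: (6.39+5.76)/2 × 0.25 = 1.51875
  [0.25→2.25]: (5.76+2.53)/2 × 2 = 8.29
  [2.25→2.75]: (2.53+2.06)/2 × 0.5 = 1.1475
  [2.75→3.25]: (2.06+1.68)/2 × 0.5 = 0.935
  Sum = 11.89125 mcg/mL·hr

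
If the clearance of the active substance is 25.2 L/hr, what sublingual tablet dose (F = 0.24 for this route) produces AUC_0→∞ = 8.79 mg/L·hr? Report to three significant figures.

Dose = CL × AUC_0→∞ / F
     = 25.2 × 8.79 / 0.24 = 922.95 mg

Dose = 923 mg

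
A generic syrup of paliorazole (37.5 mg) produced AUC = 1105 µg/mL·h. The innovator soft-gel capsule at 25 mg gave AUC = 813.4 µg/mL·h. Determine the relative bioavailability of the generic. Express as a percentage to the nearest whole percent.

F_rel = (AUC_test/D_test) / (AUC_ref/D_ref)
      = (1105/37.5) / (813.4/25)
      = 29.4667 / 32.536 = 0.9057 = 90.57%

F_rel = 91%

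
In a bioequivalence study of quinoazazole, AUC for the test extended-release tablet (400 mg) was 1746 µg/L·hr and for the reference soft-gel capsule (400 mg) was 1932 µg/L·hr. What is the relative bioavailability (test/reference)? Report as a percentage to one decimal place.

F_rel = 90.4%

F_rel = (AUC_test/D_test) / (AUC_ref/D_ref)
      = (1746/400) / (1932/400)
      = 4.365 / 4.83 = 0.9037 = 90.37%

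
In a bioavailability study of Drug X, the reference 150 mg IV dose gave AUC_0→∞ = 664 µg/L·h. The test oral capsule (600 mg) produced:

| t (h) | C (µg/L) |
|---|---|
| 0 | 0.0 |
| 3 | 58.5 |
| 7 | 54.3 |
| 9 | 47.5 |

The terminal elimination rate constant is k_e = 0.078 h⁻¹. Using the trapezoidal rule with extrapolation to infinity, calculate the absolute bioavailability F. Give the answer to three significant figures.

Trapezoidal AUC_0→9 (oral capsule):
  [0→3]: (0.0+58.5)/2 × 3 = 87.75
  [3→7]: (58.5+54.3)/2 × 4 = 225.6
  [7→9]: (54.3+47.5)/2 × 2 = 101.8
  Sum = 415.15 µg/L·h
Tail: C_last/k_e = 47.5/0.078 = 608.974
AUC_0→∞ (oral capsule) = 415.15 + 608.974 = 1024.124 µg/L·h
F = (AUC_ev/D_ev)/(AUC_iv/D_iv) = (1024.124/600)/(664/150) = 1.70687/4.42667 = 0.3856

F = 0.386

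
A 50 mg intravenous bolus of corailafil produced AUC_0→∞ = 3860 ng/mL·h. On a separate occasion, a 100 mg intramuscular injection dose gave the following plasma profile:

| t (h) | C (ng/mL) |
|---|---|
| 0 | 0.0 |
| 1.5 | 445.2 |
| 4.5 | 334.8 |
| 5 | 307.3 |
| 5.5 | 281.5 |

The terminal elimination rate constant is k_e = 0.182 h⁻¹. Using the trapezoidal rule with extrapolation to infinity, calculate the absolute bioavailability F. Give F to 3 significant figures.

F = 0.435

Trapezoidal AUC_0→5.5 (intramuscular injection):
  [0→1.5]: (0.0+445.2)/2 × 1.5 = 333.9
  [1.5→4.5]: (445.2+334.8)/2 × 3 = 1170.0
  [4.5→5]: (334.8+307.3)/2 × 0.5 = 160.525
  [5→5.5]: (307.3+281.5)/2 × 0.5 = 147.2
  Sum = 1811.625 ng/mL·h
Tail: C_last/k_e = 281.5/0.182 = 1546.703
AUC_0→∞ (intramuscular injection) = 1811.625 + 1546.703 = 3358.328 ng/mL·h
F = (AUC_ev/D_ev)/(AUC_iv/D_iv) = (3358.328/100)/(3860/50) = 33.58328/77.2 = 0.4350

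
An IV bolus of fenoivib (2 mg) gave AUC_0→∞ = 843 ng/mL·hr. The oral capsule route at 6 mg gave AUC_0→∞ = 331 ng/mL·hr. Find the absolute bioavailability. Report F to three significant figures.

F = 0.131

F = (AUC_ev / D_ev) / (AUC_iv / D_iv)
  = (331/6) / (843/2)
  = 55.1667 / 421.5 = 0.1309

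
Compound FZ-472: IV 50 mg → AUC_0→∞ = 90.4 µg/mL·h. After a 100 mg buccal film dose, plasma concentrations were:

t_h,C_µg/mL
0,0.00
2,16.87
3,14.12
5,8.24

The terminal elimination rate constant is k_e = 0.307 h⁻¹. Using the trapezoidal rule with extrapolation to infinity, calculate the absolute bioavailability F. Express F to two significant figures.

F = 0.45

Trapezoidal AUC_0→5 (buccal film):
  [0→2]: (0.00+16.87)/2 × 2 = 16.87
  [2→3]: (16.87+14.12)/2 × 1 = 15.495
  [3→5]: (14.12+8.24)/2 × 2 = 22.36
  Sum = 54.725 µg/mL·h
Tail: C_last/k_e = 8.24/0.307 = 26.840
AUC_0→∞ (buccal film) = 54.725 + 26.840 = 81.565 µg/mL·h
F = (AUC_ev/D_ev)/(AUC_iv/D_iv) = (81.565/100)/(90.4/50) = 0.81565/1.808 = 0.4511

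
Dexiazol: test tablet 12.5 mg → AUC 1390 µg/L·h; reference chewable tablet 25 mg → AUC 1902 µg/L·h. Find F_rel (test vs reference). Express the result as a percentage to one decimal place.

F_rel = 146.2%

F_rel = (AUC_test/D_test) / (AUC_ref/D_ref)
      = (1390/12.5) / (1902/25)
      = 111.2 / 76.08 = 1.4616 = 146.16%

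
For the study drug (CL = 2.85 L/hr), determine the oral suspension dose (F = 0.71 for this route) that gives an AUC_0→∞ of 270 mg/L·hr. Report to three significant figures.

Dose = 1080 mg

Dose = CL × AUC_0→∞ / F
     = 2.85 × 270 / 0.71 = 1083.8 mg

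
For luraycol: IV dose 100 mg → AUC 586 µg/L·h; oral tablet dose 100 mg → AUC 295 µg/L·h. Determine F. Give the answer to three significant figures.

F = 0.503

F = (AUC_ev / D_ev) / (AUC_iv / D_iv)
  = (295/100) / (586/100)
  = 2.95 / 5.86 = 0.5034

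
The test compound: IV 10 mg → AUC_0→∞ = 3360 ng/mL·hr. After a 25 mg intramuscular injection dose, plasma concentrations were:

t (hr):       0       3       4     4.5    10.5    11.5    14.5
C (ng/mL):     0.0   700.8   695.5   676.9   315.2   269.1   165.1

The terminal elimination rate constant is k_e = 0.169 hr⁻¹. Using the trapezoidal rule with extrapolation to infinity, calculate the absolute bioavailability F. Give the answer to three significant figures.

F = 0.832

Trapezoidal AUC_0→14.5 (intramuscular injection):
  [0→3]: (0.0+700.8)/2 × 3 = 1051.2
  [3→4]: (700.8+695.5)/2 × 1 = 698.15
  [4→4.5]: (695.5+676.9)/2 × 0.5 = 343.1
  [4.5→10.5]: (676.9+315.2)/2 × 6 = 2976.3
  [10.5→11.5]: (315.2+269.1)/2 × 1 = 292.15
  [11.5→14.5]: (269.1+165.1)/2 × 3 = 651.3
  Sum = 6012.2 ng/mL·hr
Tail: C_last/k_e = 165.1/0.169 = 976.923
AUC_0→∞ (intramuscular injection) = 6012.2 + 976.923 = 6989.123 ng/mL·hr
F = (AUC_ev/D_ev)/(AUC_iv/D_iv) = (6989.123/25)/(3360/10) = 279.56492/336 = 0.8320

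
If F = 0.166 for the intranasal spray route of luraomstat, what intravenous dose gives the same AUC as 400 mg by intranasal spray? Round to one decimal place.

D_iv = 66.4 mg

Systemic exposure from an extravascular dose = F × D_ev, so the equivalent IV dose is F × D_ev.
D_iv = F × D_ev = 0.166 × 400 = 66.4 mg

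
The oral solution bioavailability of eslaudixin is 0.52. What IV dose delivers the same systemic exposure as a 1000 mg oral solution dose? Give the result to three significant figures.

D_iv = 520 mg

Systemic exposure from an extravascular dose = F × D_ev, so the equivalent IV dose is F × D_ev.
D_iv = F × D_ev = 0.52 × 1000 = 520 mg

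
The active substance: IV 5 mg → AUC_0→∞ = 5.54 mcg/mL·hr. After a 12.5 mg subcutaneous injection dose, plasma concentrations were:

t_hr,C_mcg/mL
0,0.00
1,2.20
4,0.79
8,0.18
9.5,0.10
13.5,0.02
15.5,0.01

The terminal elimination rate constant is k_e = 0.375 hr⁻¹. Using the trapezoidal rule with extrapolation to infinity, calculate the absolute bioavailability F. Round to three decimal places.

F = 0.580

Trapezoidal AUC_0→15.5 (subcutaneous injection):
  [0→1]: (0.00+2.20)/2 × 1 = 1.1
  [1→4]: (2.20+0.79)/2 × 3 = 4.485
  [4→8]: (0.79+0.18)/2 × 4 = 1.94
  [8→9.5]: (0.18+0.10)/2 × 1.5 = 0.21
  [9.5→13.5]: (0.10+0.02)/2 × 4 = 0.24
  [13.5→15.5]: (0.02+0.01)/2 × 2 = 0.03
  Sum = 8.005 mcg/mL·hr
Tail: C_last/k_e = 0.01/0.375 = 0.027
AUC_0→∞ (subcutaneous injection) = 8.005 + 0.027 = 8.032 mcg/mL·hr
F = (AUC_ev/D_ev)/(AUC_iv/D_iv) = (8.032/12.5)/(5.54/5) = 0.64256/1.108 = 0.5799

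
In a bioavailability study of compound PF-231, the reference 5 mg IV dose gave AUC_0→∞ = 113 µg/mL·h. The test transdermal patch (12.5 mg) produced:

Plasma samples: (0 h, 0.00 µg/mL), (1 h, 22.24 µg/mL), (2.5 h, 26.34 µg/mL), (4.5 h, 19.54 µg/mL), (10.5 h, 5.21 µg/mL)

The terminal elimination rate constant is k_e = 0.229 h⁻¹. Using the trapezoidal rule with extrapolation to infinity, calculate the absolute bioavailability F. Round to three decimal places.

Trapezoidal AUC_0→10.5 (transdermal patch):
  [0→1]: (0.00+22.24)/2 × 1 = 11.12
  [1→2.5]: (22.24+26.34)/2 × 1.5 = 36.435
  [2.5→4.5]: (26.34+19.54)/2 × 2 = 45.88
  [4.5→10.5]: (19.54+5.21)/2 × 6 = 74.25
  Sum = 167.685 µg/mL·h
Tail: C_last/k_e = 5.21/0.229 = 22.751
AUC_0→∞ (transdermal patch) = 167.685 + 22.751 = 190.436 µg/mL·h
F = (AUC_ev/D_ev)/(AUC_iv/D_iv) = (190.436/12.5)/(113/5) = 15.23488/22.6 = 0.6741

F = 0.674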